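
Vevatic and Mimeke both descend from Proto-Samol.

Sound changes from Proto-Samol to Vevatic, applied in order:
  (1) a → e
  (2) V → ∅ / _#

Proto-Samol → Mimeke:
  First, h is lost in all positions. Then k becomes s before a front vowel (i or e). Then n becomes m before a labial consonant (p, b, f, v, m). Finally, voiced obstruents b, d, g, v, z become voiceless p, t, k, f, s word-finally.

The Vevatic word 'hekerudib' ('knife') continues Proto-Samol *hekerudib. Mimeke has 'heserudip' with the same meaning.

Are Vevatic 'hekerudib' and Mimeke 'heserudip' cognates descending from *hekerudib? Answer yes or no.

no

Derive the expected Mimeke reflex of *hekerudib:
Mimeke: *hekerudib > ekerudib > eserudib > eserudip  (by h-loss, palatalisation, final devoicing)
The regular Mimeke reflex would be 'eserudip', but the attested form is 'heserudip'. The correspondence is irregular, so they are not cognates (the Mimeke form has a different source).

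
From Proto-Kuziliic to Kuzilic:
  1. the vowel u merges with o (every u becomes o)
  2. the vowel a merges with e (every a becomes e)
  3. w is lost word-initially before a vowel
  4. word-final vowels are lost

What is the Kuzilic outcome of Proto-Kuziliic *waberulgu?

eberolg

Kuzilic: *waberulgu
  waberulgu → waberolgo   [vowel merger]
  waberolgo → weberolgo   [vowel merger]
  weberolgo → eberolgo   [glide loss]
  eberolgo → eberolg   [apocope]
  giving Kuzilic eberolg.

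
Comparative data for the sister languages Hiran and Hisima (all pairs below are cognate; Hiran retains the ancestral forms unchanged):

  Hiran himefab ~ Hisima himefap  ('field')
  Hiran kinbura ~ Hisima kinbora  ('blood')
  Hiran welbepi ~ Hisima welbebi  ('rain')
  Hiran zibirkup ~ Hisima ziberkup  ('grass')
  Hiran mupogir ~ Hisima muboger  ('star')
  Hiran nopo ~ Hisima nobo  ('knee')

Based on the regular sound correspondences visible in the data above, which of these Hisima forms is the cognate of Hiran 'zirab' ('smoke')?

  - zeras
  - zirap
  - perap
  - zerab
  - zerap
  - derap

zerap

zibirkup ~ ziberkup, mupogir ~ muboger — Hiran i corresponds to Hisima e after a consonant, before r.
himefab ~ himefap — Hiran b corresponds to Hisima p word-finally.
Applying these to Hiran 'zirab':
  zirab → zerab   (i→e after a consonant, before r)
  zerab → zerap   (b→p word-finally)
So the Hisima cognate is 'zerap'.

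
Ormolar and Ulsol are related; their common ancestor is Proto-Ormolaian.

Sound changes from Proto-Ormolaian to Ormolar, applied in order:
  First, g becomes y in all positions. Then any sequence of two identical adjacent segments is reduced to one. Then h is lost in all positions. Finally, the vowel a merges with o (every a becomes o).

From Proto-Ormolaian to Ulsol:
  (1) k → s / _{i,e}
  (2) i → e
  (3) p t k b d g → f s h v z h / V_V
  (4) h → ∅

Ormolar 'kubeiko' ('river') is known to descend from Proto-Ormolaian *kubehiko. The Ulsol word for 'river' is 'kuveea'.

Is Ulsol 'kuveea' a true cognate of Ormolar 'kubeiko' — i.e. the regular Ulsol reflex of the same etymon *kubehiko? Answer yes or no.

Derive the expected Ulsol reflex of *kubehiko:
Ulsol: start from *kubehiko.
  rule 1: no change — kubehiko
  rule 2 (vowel merger): kubehiko → kubeheko
  rule 3 (intervocalic lenition): kubeheko → kuveheho
  rule 4 (h-loss): kuveheho → kuveeo
  ⇒ Ulsol kuveeo
The regular Ulsol reflex would be 'kuveeo', but the attested form is 'kuveea'. The correspondence is irregular, so they are not cognates (the Ulsol form has a different source).

no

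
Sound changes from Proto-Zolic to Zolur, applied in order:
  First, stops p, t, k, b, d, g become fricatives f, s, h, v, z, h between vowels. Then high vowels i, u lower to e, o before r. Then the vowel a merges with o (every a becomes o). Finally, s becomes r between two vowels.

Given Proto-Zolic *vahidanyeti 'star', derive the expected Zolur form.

Zolur: start from *vahidanyeti.
  rule 1 (intervocalic lenition): vahidanyeti → vahizanyesi
  rule 2: no change — vahizanyesi
  rule 3 (vowel merger): vahizanyesi → vohizonyesi
  rule 4 (rhotacism): vohizonyesi → vohizonyeri
  ⇒ Zolur vohizonyeri

vohizonyeri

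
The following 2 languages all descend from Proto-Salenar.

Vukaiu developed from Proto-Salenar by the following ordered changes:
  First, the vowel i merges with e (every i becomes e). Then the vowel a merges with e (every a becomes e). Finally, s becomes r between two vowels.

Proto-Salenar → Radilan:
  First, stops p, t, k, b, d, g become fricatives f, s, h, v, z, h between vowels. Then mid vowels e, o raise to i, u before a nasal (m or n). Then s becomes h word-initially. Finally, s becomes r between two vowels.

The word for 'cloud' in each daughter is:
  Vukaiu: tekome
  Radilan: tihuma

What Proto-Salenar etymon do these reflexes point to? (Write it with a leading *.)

*tikoma

Position 2: Vukaiu has e, Radilan has i. Taking the neighbouring segments as reconstructed: Vukaiu e could go back to *a or *e or *i; Radilan i can only go back to *i — the one source consistent with every daughter is *i.
Position 4: Vukaiu has o, Radilan has u. Vukaiu preserves o here (none of its changes turn any other segment into o), so the proto-segment is *o.
Continuing position by position gives *tikoma; check it forward:
Vukaiu: *tikoma
  tikoma → tekoma   [vowel merger]
  tekoma → tekome   [vowel merger]
  tekome (rule 3 does not apply)
  giving Vukaiu tekome.
Radilan: *tikoma > tihoma > tihuma  (by intervocalic lenition, pre-nasal raising)
Only *tikoma yields all of Vukaiu tekome, Radilan tihuma.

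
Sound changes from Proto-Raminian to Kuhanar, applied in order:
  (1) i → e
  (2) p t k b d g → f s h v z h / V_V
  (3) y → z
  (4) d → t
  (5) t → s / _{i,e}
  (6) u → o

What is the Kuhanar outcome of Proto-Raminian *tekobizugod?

Kuhanar: start from *tekobizugod.
  rule 1 (vowel merger): tekobizugod → tekobezugod
  rule 2 (intervocalic lenition): tekobezugod → tehovezuhod
  rule 3: no change — tehovezuhod
  rule 4 (unconditioned shift): tehovezuhod → tehovezuhot
  rule 5 (palatalisation): tehovezuhot → sehovezuhot
  rule 6 (vowel merger): sehovezuhot → sehovezohot
  ⇒ Kuhanar sehovezohot

sehovezohot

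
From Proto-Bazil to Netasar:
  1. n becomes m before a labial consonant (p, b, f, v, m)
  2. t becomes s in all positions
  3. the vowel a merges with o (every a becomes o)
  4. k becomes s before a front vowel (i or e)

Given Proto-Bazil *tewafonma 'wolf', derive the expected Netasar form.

sewofommo

Netasar: *tewafonma
  tewafonma → tewafomma   [nasal place assimilation]
  tewafomma → sewafomma   [unconditioned shift]
  sewafomma → sewofommo   [vowel merger]
  sewofommo (rule 4 does not apply)
  giving Netasar sewofommo.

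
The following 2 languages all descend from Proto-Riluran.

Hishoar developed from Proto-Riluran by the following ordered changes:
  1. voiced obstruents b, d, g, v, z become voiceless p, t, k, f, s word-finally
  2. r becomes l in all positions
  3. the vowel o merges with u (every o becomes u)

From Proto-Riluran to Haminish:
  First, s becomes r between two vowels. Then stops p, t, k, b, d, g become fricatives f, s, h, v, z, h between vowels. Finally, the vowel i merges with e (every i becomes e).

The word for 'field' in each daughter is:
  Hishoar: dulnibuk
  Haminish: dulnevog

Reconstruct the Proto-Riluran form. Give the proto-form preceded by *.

*dulnibog

Position 5: Hishoar has i, Haminish has e. Hishoar preserves i here (none of its changes turn any other segment into i), so the proto-segment is *i.
Position 7: Hishoar has u, Haminish has o. Haminish preserves o here (none of its changes turn any other segment into o), so the proto-segment is *o.
Verify the candidate proto-form against each daughter:
Hishoar: *dulnibog
  dulnibog → dulnibok   [final devoicing]
  dulnibok (rule 2 does not apply)
  dulnibok → dulnibuk   [vowel merger]
  giving Hishoar dulnibuk.
Haminish: *dulnibog
  dulnibog (rule 1 does not apply)
  dulnibog → dulnivog   [intervocalic lenition]
  dulnivog → dulnevog   [vowel merger]
  giving Haminish dulnevog.
No other proto-form is consistent with every reflex, so the reconstruction is *dulnibog.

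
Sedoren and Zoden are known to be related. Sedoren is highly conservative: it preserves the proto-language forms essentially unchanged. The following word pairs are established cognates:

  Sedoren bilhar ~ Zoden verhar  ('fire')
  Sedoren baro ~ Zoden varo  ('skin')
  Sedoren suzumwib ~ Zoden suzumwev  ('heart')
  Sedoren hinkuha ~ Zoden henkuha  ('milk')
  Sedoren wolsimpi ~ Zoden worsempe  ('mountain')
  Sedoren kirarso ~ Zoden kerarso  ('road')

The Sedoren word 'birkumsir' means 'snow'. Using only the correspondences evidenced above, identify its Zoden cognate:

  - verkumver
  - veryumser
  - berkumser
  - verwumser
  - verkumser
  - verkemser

bilhar ~ verhar — Sedoren b corresponds to Zoden v word-initially before a front vowel.
kirarso ~ kerarso — Sedoren i corresponds to Zoden e after a consonant, before r.
Applying these to Sedoren 'birkumsir':
  birkumsir → virkumsir   (b→v word-initially before a front vowel)
  virkumsir → verkumsir   (i→e after a consonant, before r)
  verkumsir → verkumser   (i→e after a consonant, before r)
So the Zoden cognate is 'verkumser'.

verkumser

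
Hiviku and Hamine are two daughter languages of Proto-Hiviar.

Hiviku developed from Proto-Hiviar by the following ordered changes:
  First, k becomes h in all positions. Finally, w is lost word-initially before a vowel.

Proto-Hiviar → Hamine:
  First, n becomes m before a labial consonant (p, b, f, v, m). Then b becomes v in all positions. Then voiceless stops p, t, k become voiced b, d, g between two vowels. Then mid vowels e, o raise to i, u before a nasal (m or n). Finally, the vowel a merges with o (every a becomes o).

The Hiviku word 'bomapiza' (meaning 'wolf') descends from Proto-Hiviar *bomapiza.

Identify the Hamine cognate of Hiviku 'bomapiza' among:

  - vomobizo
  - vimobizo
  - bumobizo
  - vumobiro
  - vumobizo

Hamine: *bomapiza > vomapiza > vomabiza > vumabiza > vumobizo  (by unconditioned shift, intervocalic voicing, pre-nasal raising, vowel merger)
Only 'vumobizo' matches the regular Hamine development of *bomapiza.

vumobizo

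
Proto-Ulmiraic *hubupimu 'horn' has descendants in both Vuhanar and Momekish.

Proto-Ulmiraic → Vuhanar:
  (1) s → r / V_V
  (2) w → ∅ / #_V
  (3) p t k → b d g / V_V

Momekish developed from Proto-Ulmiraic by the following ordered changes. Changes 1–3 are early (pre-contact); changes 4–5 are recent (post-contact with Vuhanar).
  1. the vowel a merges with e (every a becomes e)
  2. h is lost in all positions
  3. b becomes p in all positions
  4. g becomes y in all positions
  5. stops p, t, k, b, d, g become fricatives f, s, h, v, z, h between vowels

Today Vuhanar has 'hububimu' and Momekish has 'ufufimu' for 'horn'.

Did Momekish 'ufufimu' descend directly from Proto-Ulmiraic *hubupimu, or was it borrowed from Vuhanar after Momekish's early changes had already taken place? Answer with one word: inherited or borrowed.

If inherited, *hubupimu would pass through all of Momekish's changes:
Momekish: start from *hubupimu.
  rule 1: no change — hubupimu
  rule 2 (h-loss): hubupimu → ubupimu
  rule 3 (unconditioned shift): ubupimu → upupimu
  rule 4: no change — upupimu
  rule 5 (intervocalic lenition): upupimu → ufufimu
  ⇒ Momekish ufufimu
If borrowed from Vuhanar 'hububimu' after the early changes, it would undergo only the recent ones:
  rule 4 (unconditioned shift): no change (hububimu)
  rule 5 (intervocalic lenition): hububimu → huvuvimu
  ⇒ as a loan: huvuvimu
Momekish 'ufufimu' matches the inherited outcome exactly, so it is an inherited cognate, not a loan.

inherited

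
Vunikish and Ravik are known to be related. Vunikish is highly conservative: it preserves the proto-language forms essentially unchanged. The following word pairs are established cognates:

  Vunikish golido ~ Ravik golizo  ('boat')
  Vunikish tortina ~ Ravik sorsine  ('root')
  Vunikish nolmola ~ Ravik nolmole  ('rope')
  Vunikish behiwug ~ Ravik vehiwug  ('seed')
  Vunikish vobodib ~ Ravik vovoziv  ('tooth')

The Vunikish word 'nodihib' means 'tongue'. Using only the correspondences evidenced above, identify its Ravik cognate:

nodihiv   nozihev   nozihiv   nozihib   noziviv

vobodib ~ vovoziv — Vunikish d corresponds to Ravik z between vowels (before a front vowel).
vobodib ~ vovoziv — Vunikish b corresponds to Ravik v word-finally.
Applying these to Vunikish 'nodihib':
  nodihib → nozihib   (d→z between vowels (before a front vowel))
  nozihib → nozihiv   (b→v word-finally)
So the Ravik cognate is 'nozihiv'.

nozihiv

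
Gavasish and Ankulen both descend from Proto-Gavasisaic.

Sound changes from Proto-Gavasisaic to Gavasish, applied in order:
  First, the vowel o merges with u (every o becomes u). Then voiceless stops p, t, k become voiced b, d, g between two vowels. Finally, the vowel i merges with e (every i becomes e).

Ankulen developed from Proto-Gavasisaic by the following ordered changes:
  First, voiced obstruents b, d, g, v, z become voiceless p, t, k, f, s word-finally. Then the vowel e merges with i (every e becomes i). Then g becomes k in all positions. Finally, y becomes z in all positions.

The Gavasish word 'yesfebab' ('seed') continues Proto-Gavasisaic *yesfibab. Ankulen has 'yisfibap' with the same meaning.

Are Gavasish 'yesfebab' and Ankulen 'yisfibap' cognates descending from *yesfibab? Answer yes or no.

no

Derive the expected Ankulen reflex of *yesfibab:
Ankulen: *yesfibab > yesfibap > yisfibap > zisfibap  (by final devoicing, vowel merger, unconditioned shift)
The regular Ankulen reflex would be 'zisfibap', but the attested form is 'yisfibap'. The correspondence is irregular, so they are not cognates (the Ankulen form has a different source).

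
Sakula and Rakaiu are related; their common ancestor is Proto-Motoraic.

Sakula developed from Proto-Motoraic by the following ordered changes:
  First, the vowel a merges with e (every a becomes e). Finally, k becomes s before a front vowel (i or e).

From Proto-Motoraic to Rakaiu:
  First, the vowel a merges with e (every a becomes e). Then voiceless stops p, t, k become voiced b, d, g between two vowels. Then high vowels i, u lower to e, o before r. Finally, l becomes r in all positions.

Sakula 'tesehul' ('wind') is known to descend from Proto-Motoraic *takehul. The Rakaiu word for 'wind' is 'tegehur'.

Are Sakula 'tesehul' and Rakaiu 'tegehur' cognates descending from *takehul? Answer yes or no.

Derive the expected Rakaiu reflex of *takehul:
Rakaiu: *takehul > tekehul > tegehul > tegehur  (by vowel merger, intervocalic voicing, unconditioned shift)
Rakaiu 'tegehur' matches the regular reflex exactly, so the pair is cognate.

yes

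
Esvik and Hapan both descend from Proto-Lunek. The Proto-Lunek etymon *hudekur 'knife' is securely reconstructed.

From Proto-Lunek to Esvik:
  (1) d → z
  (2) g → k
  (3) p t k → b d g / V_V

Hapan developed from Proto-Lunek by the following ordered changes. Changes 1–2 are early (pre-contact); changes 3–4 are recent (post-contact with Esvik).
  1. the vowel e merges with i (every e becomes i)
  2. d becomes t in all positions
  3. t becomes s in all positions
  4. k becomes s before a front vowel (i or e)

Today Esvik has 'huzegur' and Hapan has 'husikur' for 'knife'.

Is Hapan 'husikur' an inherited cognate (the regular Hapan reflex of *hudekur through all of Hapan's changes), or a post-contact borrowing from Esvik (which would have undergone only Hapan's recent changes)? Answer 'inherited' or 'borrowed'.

inherited

If inherited, *hudekur would pass through all of Hapan's changes:
Hapan: start from *hudekur.
  rule 1 (vowel merger): hudekur → hudikur
  rule 2 (unconditioned shift): hudikur → hutikur
  rule 3 (unconditioned shift): hutikur → husikur
  rule 4: no change — husikur
  ⇒ Hapan husikur
If borrowed from Esvik 'huzegur' after the early changes, it would undergo only the recent ones:
  rule 3 (unconditioned shift): no change (huzegur)
  rule 4 (palatalisation): no change (huzegur)
  ⇒ as a loan: huzegur
Hapan 'husikur' matches the inherited outcome exactly, so it is an inherited cognate, not a loan.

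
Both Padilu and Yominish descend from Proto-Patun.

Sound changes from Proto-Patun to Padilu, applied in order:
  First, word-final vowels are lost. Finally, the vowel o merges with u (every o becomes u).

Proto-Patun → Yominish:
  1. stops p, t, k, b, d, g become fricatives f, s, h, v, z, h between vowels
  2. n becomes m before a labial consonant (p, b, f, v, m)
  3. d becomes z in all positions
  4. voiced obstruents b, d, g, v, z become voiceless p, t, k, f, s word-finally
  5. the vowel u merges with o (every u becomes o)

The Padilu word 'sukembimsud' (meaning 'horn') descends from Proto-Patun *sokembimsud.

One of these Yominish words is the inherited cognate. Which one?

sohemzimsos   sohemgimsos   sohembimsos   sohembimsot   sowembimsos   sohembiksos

sohembimsos

Yominish: start from *sokembimsud.
  rule 1 (intervocalic lenition): sokembimsud → sohembimsud
  rule 2: no change — sohembimsud
  rule 3 (unconditioned shift): sohembimsud → sohembimsuz
  rule 4 (final devoicing): sohembimsuz → sohembimsus
  rule 5 (vowel merger): sohembimsus → sohembimsos
  ⇒ Yominish sohembimsos
The other candidates each miss or misapply at least one Yominish change.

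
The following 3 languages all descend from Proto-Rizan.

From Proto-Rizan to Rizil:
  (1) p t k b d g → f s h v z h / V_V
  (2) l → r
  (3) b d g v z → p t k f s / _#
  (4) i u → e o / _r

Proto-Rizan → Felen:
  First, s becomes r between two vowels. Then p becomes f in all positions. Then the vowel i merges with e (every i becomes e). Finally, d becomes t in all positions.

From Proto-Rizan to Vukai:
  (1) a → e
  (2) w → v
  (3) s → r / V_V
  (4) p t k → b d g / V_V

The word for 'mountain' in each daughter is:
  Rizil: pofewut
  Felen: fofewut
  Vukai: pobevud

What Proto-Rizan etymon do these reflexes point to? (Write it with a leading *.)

Position 1: Rizil has p, Felen has f, Vukai has p. Vukai preserves p here (none of its changes turn any other segment into p), so the proto-segment is *p.
Position 7: Rizil has t, Felen has t, Vukai has d. Taking the neighbouring segments as reconstructed: Rizil t could go back to *t or *d; Felen t could go back to *t or *d; Vukai d can only go back to *d — the one source consistent with every daughter is *d.
Position 5: Rizil has w, Felen has w, Vukai has v. Rizil preserves w here (none of its changes turn any other segment into w), so the proto-segment is *w.
Continuing position by position gives *popewud; check it forward:
Rizil: start from *popewud.
  rule 1 (intervocalic lenition): popewud → pofewud
  rule 2: no change — pofewud
  rule 3 (final devoicing): pofewud → pofewut
  rule 4: no change — pofewut
  ⇒ Rizil pofewut
Felen: *popewud > fofewud > fofewut  (by unconditioned shift, unconditioned shift)
Vukai: *popewud
  popewud (rule 1 does not apply)
  popewud → popevud   [unconditioned shift]
  popevud (rule 3 does not apply)
  popevud → pobevud   [intervocalic voicing]
  giving Vukai pobevud.
*popewud is the unique common source.

*popewud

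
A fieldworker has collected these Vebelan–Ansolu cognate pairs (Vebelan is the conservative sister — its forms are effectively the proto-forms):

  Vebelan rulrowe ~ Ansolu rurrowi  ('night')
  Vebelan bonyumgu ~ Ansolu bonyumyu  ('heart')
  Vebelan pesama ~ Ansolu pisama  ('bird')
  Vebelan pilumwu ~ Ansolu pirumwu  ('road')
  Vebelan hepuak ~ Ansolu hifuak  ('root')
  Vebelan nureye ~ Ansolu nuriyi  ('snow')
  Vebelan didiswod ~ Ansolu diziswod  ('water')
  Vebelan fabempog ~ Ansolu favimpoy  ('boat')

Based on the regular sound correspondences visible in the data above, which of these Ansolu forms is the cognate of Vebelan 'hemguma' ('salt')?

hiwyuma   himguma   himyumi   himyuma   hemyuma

fabempog ~ favimpoy — Vebelan e corresponds to Ansolu i after a consonant, before a nasal.
bonyumgu ~ bonyumyu — Vebelan g corresponds to Ansolu y after a consonant, before a back vowel.
Applying these to Vebelan 'hemguma':
  hemguma → himguma   (e→i after a consonant, before a nasal)
  himguma → himyuma   (g→y after a consonant, before a back vowel)
So the Ansolu cognate is 'himyuma'.

himyuma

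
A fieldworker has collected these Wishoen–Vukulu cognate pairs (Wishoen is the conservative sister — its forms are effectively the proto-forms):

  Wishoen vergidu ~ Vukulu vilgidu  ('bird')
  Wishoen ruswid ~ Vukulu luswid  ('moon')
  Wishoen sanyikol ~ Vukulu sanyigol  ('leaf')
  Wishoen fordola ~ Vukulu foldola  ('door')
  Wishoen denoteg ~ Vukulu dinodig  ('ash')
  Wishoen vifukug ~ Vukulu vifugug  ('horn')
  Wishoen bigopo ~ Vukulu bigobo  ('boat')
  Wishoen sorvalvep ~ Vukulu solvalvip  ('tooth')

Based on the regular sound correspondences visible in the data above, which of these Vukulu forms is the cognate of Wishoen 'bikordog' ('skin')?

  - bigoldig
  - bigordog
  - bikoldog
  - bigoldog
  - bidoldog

sanyikol ~ sanyigol — Wishoen k corresponds to Vukulu g between vowels (before a back vowel).
vergidu ~ vilgidu, fordola ~ foldola — Wishoen r corresponds to Vukulu l after a vowel, before a consonant other than r, m, n, p, b, f, v.
Applying these to Wishoen 'bikordog':
  bikordog → bigordog   (k→g between vowels (before a back vowel))
  bigordog → bigoldog   (r→l after a vowel, before a consonant other than r, m, n, p, b, f, v)
So the Vukulu cognate is 'bigoldog'.

bigoldog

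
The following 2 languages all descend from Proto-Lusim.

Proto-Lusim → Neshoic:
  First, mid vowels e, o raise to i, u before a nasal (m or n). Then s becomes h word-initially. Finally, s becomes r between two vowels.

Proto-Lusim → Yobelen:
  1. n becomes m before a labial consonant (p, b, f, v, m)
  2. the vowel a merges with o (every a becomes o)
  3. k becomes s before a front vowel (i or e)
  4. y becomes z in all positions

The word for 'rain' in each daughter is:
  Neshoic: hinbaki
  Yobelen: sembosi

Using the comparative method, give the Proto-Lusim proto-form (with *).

Position 3: Neshoic has n, Yobelen has m. Neshoic preserves n here (none of its changes turn any other segment into n), so the proto-segment is *n.
Position 1: Neshoic has h, Yobelen has s. Taking the neighbouring segments as reconstructed: Neshoic h could go back to *s or *h; Yobelen s could go back to *k or *s — the one source consistent with every daughter is *s.
Continuing position by position gives *senbaki; check it forward:
Neshoic: *senbaki
  senbaki → sinbaki   [pre-nasal raising]
  sinbaki → hinbaki   [debuccalisation]
  hinbaki (rule 3 does not apply)
  giving Neshoic hinbaki.
Yobelen: start from *senbaki.
  rule 1 (nasal place assimilation): senbaki → sembaki
  rule 2 (vowel merger): sembaki → semboki
  rule 3 (palatalisation): semboki → sembosi
  rule 4: no change — sembosi
  ⇒ Yobelen sembosi
No other proto-form is consistent with every reflex, so the reconstruction is *senbaki.

*senbaki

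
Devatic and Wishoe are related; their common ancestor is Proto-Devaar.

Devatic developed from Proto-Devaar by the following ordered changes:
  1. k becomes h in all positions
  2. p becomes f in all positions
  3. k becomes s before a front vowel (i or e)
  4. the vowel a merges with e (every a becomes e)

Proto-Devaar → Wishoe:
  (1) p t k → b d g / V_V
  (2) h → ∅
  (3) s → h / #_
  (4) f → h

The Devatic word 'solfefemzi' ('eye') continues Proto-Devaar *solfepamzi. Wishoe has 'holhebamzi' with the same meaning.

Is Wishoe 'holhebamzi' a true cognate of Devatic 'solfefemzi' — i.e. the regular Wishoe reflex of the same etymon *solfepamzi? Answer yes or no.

Derive the expected Wishoe reflex of *solfepamzi:
Wishoe: *solfepamzi
  solfepamzi → solfebamzi   [intervocalic voicing]
  solfebamzi (rule 2 does not apply)
  solfebamzi → holfebamzi   [debuccalisation]
  holfebamzi → holhebamzi   [unconditioned shift]
  giving Wishoe holhebamzi.
Wishoe 'holhebamzi' matches the regular reflex exactly, so the pair is cognate.

yes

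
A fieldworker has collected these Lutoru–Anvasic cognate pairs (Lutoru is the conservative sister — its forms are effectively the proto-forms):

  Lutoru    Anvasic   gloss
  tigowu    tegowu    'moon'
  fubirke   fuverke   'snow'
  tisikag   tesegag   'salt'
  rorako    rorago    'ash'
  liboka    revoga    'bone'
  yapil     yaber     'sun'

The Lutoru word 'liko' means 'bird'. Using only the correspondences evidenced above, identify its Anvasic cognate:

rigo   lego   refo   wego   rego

liboka ~ revoga — Lutoru l corresponds to Anvasic r word-initially before a front vowel.
tigowu ~ tegowu, tisikag ~ tesegag — Lutoru i corresponds to Anvasic e after a consonant, before a consonant other than r, m, n, p, b, f, v.
rorako ~ rorago — Lutoru k corresponds to Anvasic g between vowels (before a back vowel).
Applying these to Lutoru 'liko':
  liko → riko   (l→r word-initially before a front vowel)
  riko → reko   (i→e after a consonant, before a consonant other than r, m, n, p, b, f, v)
  reko → rego   (k→g between vowels (before a back vowel))
So the Anvasic cognate is 'rego'.

rego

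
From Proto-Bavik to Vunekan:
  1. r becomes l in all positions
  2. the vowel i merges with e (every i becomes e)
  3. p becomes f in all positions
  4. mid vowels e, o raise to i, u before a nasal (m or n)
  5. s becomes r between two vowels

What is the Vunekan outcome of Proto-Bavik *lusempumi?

Vunekan: start from *lusempumi.
  rule 1: no change — lusempumi
  rule 2 (vowel merger): lusempumi → lusempume
  rule 3 (unconditioned shift): lusempume → lusemfume
  rule 4 (pre-nasal raising): lusemfume → lusimfume
  rule 5 (rhotacism): lusimfume → lurimfume
  ⇒ Vunekan lurimfume

lurimfume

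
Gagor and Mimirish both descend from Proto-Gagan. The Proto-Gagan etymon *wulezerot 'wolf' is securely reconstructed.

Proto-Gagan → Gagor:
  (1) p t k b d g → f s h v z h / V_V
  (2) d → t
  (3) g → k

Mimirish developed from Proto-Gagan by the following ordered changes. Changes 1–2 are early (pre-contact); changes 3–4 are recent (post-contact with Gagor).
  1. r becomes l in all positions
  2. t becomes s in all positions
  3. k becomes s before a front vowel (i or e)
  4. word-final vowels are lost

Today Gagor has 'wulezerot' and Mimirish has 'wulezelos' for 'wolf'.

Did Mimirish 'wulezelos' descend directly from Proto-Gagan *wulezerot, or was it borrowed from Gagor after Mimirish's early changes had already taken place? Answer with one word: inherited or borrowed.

inherited

If inherited, *wulezerot would pass through all of Mimirish's changes:
Mimirish: *wulezerot
  wulezerot → wulezelot   [unconditioned shift]
  wulezelot → wulezelos   [unconditioned shift]
  wulezelos (rule 3 does not apply)
  wulezelos (rule 4 does not apply)
  giving Mimirish wulezelos.
If borrowed from Gagor 'wulezerot' after the early changes, it would undergo only the recent ones:
  rule 3 (palatalisation): no change (wulezerot)
  rule 4 (apocope): no change (wulezerot)
  ⇒ as a loan: wulezerot
Mimirish 'wulezelos' matches the inherited outcome exactly, so it is an inherited cognate, not a loan.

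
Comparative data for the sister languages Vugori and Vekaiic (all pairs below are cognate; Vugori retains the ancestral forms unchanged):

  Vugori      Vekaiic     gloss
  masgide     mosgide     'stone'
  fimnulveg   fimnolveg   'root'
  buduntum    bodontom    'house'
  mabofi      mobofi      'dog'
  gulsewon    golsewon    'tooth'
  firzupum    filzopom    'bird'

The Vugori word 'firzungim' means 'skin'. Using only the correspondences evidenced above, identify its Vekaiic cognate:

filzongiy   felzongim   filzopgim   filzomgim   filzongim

firzupum ~ filzopom — Vugori r corresponds to Vekaiic l after a vowel, before a consonant other than r, m, n, p, b, f, v.
buduntum ~ bodontom — Vugori u corresponds to Vekaiic o after a consonant, before a nasal.
Applying these to Vugori 'firzungim':
  firzungim → filzungim   (r→l after a vowel, before a consonant other than r, m, n, p, b, f, v)
  filzungim → filzongim   (u→o after a consonant, before a nasal)
So the Vekaiic cognate is 'filzongim'.

filzongim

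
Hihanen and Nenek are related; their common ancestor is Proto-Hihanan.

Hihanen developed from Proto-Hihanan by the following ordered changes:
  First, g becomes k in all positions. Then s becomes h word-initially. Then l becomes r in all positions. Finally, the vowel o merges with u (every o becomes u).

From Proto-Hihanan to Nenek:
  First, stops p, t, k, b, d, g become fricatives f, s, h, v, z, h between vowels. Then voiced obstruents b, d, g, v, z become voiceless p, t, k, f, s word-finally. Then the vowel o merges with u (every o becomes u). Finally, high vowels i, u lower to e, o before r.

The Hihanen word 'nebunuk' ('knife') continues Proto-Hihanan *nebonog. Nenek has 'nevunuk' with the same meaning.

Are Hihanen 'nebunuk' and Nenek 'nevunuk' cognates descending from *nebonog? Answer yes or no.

yes

Derive the expected Nenek reflex of *nebonog:
Nenek: start from *nebonog.
  rule 1 (intervocalic lenition): nebonog → nevonog
  rule 2 (final devoicing): nevonog → nevonok
  rule 3 (vowel merger): nevonok → nevunuk
  rule 4: no change — nevunuk
  ⇒ Nenek nevunuk
Nenek 'nevunuk' matches the regular reflex exactly, so the pair is cognate.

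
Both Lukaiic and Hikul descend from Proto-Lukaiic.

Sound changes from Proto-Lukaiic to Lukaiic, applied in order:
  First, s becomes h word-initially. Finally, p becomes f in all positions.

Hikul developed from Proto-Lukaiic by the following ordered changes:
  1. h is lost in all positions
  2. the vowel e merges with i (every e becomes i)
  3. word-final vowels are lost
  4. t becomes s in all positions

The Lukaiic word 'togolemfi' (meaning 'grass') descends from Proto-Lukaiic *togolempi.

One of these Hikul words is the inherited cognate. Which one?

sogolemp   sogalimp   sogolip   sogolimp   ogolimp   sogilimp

Hikul: *togolempi > togolimpi > togolimp > sogolimp  (by vowel merger, apocope, unconditioned shift)
Only 'sogolimp' matches the regular Hikul development of *togolempi.

sogolimp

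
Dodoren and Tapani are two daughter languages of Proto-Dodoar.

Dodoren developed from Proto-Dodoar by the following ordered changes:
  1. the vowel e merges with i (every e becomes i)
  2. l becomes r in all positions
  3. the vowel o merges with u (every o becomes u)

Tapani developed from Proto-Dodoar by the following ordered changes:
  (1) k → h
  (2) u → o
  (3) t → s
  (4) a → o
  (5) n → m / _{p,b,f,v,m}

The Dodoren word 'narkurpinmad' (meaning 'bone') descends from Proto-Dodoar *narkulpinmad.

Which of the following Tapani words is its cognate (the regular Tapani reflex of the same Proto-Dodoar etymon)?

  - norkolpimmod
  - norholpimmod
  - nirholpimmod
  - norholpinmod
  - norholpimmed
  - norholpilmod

norholpimmod

Tapani: start from *narkulpinmad.
  rule 1 (unconditioned shift): narkulpinmad → narhulpinmad
  rule 2 (vowel merger): narhulpinmad → narholpinmad
  rule 3: no change — narholpinmad
  rule 4 (vowel merger): narholpinmad → norholpinmod
  rule 5 (nasal place assimilation): norholpinmod → norholpimmod
  ⇒ Tapani norholpimmod
Among the options, 'norholpimmod' alone shows every Tapani change applied in order.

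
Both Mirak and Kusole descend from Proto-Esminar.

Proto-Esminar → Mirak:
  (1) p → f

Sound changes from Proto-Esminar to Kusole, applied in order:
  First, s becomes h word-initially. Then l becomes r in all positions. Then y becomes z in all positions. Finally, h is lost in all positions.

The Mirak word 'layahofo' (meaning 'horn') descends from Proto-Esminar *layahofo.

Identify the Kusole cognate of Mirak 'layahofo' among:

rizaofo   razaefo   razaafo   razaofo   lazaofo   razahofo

razaofo

Kusole: start from *layahofo.
  rule 1: no change — layahofo
  rule 2 (unconditioned shift): layahofo → rayahofo
  rule 3 (unconditioned shift): rayahofo → razahofo
  rule 4 (h-loss): razahofo → razaofo
  ⇒ Kusole razaofo
Only 'razaofo' matches the regular Kusole development of *layahofo.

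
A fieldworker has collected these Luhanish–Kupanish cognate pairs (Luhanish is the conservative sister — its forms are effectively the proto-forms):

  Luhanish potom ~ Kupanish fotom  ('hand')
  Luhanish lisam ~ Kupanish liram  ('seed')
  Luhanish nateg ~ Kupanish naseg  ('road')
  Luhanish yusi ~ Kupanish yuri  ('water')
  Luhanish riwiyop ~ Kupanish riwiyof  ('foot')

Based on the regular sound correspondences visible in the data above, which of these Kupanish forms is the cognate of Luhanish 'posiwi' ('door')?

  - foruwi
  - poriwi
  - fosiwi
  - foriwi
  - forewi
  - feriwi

foriwi

potom ~ fotom — Luhanish p corresponds to Kupanish f word-initially before a back vowel.
yusi ~ yuri — Luhanish s corresponds to Kupanish r between vowels (before a front vowel).
Applying these to Luhanish 'posiwi':
  posiwi → fosiwi   (p→f word-initially before a back vowel)
  fosiwi → foriwi   (s→r between vowels (before a front vowel))
So the Kupanish cognate is 'foriwi'.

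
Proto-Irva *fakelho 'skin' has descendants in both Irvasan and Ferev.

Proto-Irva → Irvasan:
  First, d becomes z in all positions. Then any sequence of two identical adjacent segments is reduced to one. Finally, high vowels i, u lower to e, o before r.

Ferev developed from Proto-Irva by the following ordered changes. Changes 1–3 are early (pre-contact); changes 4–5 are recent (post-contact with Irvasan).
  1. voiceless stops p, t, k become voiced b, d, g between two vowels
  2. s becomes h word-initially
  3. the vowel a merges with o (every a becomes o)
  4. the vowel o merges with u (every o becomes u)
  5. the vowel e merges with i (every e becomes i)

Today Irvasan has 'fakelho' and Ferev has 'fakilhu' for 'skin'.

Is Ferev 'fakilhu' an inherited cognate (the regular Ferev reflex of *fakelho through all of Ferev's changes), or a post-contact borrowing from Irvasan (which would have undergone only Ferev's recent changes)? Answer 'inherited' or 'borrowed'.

If inherited, *fakelho would pass through all of Ferev's changes:
Ferev: *fakelho > fagelho > fogelho > fugelhu > fugilhu  (by intervocalic voicing, vowel merger, vowel merger, vowel merger)
If borrowed from Irvasan 'fakelho' after the early changes, it would undergo only the recent ones:
  rule 4 (vowel merger): fakelho → fakelhu
  rule 5 (vowel merger): fakelhu → fakilhu
  ⇒ as a loan: fakilhu
Ferev 'fakilhu' matches the loan outcome 'fakilhu', not the inherited 'fugilhu' — it skipped the early Ferev changes, so it was borrowed from Irvasan.

borrowed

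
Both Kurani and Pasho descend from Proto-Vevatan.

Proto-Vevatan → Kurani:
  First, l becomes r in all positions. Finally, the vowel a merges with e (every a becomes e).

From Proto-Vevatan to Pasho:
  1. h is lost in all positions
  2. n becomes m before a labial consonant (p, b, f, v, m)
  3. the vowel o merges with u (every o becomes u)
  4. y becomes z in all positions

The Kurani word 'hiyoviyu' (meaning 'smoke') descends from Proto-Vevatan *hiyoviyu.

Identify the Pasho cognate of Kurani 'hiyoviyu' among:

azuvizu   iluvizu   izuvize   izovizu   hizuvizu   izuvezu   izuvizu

Pasho: start from *hiyoviyu.
  rule 1 (h-loss): hiyoviyu → iyoviyu
  rule 2: no change — iyoviyu
  rule 3 (vowel merger): iyoviyu → iyuviyu
  rule 4 (unconditioned shift): iyuviyu → izuvizu
  ⇒ Pasho izuvizu
Among the options, 'izuvizu' alone shows every Pasho change applied in order.

izuvizu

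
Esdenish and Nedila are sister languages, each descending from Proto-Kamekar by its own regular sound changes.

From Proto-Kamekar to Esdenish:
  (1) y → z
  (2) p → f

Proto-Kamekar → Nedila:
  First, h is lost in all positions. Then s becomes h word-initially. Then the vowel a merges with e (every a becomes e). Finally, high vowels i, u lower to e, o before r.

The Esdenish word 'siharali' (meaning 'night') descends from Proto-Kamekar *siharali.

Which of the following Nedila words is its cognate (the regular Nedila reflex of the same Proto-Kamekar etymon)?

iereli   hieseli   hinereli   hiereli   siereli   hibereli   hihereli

Nedila: *siharali > siarali > hiarali > hiereli  (by h-loss, debuccalisation, vowel merger)

hiereli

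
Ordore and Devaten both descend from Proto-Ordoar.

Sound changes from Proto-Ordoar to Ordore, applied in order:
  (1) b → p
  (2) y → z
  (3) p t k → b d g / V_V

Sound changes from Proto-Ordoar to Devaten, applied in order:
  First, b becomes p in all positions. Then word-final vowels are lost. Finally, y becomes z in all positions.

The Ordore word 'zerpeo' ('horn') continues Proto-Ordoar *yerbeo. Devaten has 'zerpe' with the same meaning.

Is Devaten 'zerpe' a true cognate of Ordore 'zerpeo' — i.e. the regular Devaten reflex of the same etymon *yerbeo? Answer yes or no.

yes

Derive the expected Devaten reflex of *yerbeo:
Devaten: *yerbeo > yerpeo > yerpe > zerpe  (by unconditioned shift, apocope, unconditioned shift)
Devaten 'zerpe' matches the regular reflex exactly, so the pair is cognate.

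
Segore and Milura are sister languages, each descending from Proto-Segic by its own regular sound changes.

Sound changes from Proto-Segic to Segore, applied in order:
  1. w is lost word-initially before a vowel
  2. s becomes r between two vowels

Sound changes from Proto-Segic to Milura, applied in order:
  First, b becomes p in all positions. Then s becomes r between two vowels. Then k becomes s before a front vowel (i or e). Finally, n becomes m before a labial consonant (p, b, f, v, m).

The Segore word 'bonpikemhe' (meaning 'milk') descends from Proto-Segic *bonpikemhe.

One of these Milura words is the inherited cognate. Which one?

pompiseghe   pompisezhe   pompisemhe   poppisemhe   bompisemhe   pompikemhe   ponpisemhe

pompisemhe

Milura: start from *bonpikemhe.
  rule 1 (unconditioned shift): bonpikemhe → ponpikemhe
  rule 2: no change — ponpikemhe
  rule 3 (palatalisation): ponpikemhe → ponpisemhe
  rule 4 (nasal place assimilation): ponpisemhe → pompisemhe
  ⇒ Milura pompisemhe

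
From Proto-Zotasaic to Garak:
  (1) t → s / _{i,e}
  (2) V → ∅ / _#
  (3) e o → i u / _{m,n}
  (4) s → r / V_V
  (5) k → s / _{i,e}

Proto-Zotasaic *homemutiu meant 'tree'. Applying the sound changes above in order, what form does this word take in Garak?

humimuri

Garak: *homemutiu > homemusiu > homemusi > humimusi > humimuri  (by palatalisation, apocope, pre-nasal raising, rhotacism)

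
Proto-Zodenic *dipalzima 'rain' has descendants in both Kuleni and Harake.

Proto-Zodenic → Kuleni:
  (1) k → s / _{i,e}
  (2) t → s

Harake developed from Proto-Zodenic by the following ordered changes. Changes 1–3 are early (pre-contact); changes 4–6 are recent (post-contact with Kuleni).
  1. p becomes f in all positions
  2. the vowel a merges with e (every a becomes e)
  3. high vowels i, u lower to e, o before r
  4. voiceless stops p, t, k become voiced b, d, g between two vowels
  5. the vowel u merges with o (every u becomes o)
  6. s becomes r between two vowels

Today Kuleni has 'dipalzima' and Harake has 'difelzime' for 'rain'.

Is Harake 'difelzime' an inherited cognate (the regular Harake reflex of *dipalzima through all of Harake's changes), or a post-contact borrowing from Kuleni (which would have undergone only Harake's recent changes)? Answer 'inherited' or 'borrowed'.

If inherited, *dipalzima would pass through all of Harake's changes:
Harake: start from *dipalzima.
  rule 1 (unconditioned shift): dipalzima → difalzima
  rule 2 (vowel merger): difalzima → difelzime
  rule 3: no change — difelzime
  rule 4: no change — difelzime
  rule 5: no change — difelzime
  rule 6: no change — difelzime
  ⇒ Harake difelzime
If borrowed from Kuleni 'dipalzima' after the early changes, it would undergo only the recent ones:
  rule 4 (intervocalic voicing): dipalzima → dibalzima
  rule 5 (vowel merger): no change (dibalzima)
  rule 6 (rhotacism): no change (dibalzima)
  ⇒ as a loan: dibalzima
Harake 'difelzime' matches the inherited outcome exactly, so it is an inherited cognate, not a loan.

inherited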